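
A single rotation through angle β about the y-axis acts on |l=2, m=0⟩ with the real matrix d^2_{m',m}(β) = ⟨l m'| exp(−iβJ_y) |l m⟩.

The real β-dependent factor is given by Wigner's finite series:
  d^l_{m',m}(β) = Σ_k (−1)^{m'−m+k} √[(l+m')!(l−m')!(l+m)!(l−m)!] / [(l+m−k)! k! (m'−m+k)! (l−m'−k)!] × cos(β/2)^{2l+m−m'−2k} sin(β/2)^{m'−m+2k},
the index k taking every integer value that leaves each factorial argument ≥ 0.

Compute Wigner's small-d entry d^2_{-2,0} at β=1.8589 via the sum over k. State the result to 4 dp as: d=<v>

d=0.5629

d^2_{-2,0}(β=1.8589) via Wigner's sum:
Half-angle: c=0.598275, s=0.801291. N=√(1·24·2·2)=9.797959
The bounds max(0,m−m')=2 and min(l+m,l−m')=2 give 1 term
  k=2: (−1)^0·9.7980/(4)·0.5983^2·0.8013^2 = +0.562934
d^2_{-2,0}(1.8589) = +0.562934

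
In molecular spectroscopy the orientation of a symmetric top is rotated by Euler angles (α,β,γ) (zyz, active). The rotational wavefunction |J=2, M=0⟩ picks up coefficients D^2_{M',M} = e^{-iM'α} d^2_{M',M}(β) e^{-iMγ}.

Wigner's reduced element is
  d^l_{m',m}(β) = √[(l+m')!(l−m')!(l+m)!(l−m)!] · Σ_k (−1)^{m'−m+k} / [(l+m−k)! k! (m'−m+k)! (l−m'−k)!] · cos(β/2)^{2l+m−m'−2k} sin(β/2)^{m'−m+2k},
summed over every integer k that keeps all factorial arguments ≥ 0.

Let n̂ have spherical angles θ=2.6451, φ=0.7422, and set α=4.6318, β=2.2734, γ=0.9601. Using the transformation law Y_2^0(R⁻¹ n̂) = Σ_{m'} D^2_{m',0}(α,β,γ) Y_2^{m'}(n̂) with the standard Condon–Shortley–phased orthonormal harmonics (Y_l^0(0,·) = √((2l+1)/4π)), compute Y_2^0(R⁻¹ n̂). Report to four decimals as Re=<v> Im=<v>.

Need the full column D^2_{m',0} for m'=−2..2 at α=4.6318, β=2.2734, γ=0.9601.
cos(β/2)=0.420591, sin(β/2)=0.907250
d^2_{-2,0}: single k=2 term ⇒ +0.356656;  D = -0.352033+0.057236i
d^2_{-1,0}: k∈[1..2] ⇒ +0.165342 -0.769338 = -0.603996;  D = +0.048623+0.602036i
d^2_{0,0}: k∈[0..2] ⇒ +0.031292 -0.582417 +0.677499 = +0.126375;  D = +0.126375+0.000000i
d^2_{1,0}: k∈[0..1] ⇒ -0.165342 +0.769338 = +0.603996;  D = -0.048623+0.602036i
d^2_{2,0}: single k=0 term ⇒ +0.356656;  D = -0.352033-0.057236i
Y_2^{m'}(θ=2.6451,φ=0.7422) and Σ D·Y over m':
  (-0.3520+0.0572i)·(+0.0076-0.0873i)  (+0.0486+0.6020i)·(-0.2385+0.2187i)  (+0.1264+0.0000i)·(+0.4161+0.0000i)  (-0.0486+0.6020i)·(+0.2385+0.2187i)  (-0.3520-0.0572i)·(+0.0076+0.0873i)
Y_2^0(R⁻¹ n̂) = -0.229268-0.000000i

Re=-0.2293 Im=0.0000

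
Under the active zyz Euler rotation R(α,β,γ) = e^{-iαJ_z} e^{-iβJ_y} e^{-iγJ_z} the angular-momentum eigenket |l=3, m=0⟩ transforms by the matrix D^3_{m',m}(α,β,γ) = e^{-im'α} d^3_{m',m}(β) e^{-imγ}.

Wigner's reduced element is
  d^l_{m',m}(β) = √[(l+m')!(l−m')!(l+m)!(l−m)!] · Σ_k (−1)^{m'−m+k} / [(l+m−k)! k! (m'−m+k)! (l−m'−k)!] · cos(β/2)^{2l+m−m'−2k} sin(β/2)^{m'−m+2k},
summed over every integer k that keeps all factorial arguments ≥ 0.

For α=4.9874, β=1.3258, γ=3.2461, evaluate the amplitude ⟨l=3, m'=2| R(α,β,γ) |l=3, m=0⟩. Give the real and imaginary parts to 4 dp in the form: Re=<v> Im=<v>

Split into d^3_{2,0}(β=1.3258) × two z-phases.
Half-angle: c=0.788211, s=0.615405. N=√(120·1·6·6)=65.726707
The bounds max(0,m−m')=0 and min(l+m,l−m')=1 give 2 terms
  k=0: (−1)^2·65.7267/(12)·0.7882^4·0.6154^2 = +0.800668
  k=1: (−1)^3·65.7267/(12)·0.7882^2·0.6154^4 = -0.488079
d^3_{2,0}(1.3258) = +0.800668 -0.488079 = +0.312589
Phases: e^{-i·(2)·4.9874}=-0.852513+0.522706i, e^{-i·(0)·3.2461}=+1.000000+0.000000i ⇒ D=-0.266486+0.163392i

Re=-0.2665 Im=0.1634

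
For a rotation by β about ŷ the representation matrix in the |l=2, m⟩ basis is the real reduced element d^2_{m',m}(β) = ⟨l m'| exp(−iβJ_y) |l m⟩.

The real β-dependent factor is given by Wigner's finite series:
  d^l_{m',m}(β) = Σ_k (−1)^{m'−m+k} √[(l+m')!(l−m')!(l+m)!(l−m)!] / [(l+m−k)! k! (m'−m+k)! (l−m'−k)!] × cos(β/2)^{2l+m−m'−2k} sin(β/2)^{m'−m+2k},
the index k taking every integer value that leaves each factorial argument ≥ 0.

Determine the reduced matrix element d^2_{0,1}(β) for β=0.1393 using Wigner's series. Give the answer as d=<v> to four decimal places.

d=0.1684

d^2_{0,1}(β=0.1393) via Wigner's sum:
Half-angle: c=0.997575, s=0.069594. N=√(2·2·6·1)=4.898979
k∈{1,2} keeps every argument non-negative
  k=1: (−1)^0·4.8990/(2)·0.9976^3·0.0696^1 = +0.169232
  k=2: (−1)^1·4.8990/(2)·0.9976^1·0.0696^3 = -0.000824
d^2_{0,1}(0.1393) = +0.169232 -0.000824 = +0.168408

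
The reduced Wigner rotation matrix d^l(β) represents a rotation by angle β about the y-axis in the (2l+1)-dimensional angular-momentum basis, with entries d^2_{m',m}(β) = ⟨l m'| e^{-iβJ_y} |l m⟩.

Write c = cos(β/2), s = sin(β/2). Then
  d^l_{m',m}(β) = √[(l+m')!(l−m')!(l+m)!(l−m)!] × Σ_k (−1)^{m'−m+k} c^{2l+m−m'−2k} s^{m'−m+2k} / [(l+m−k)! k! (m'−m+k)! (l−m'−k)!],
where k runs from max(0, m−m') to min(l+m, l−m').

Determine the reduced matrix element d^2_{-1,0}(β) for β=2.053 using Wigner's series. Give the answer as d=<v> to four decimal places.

d=-0.5032

d^2_{-1,0}(β=2.053) via Wigner's sum:
Half-angle: c=0.517816, s=0.855492. N=√(1·6·2·2)=4.898979
Admissible k: 1..2 (factorial args all ≥0)
  k=1: (−1)^0·4.8990/(2)·0.5178^3·0.8555^1 = +0.290950
  k=2: (−1)^1·4.8990/(2)·0.5178^1·0.8555^3 = -0.794143
d^2_{-1,0}(2.053) = +0.290950 -0.794143 = -0.503193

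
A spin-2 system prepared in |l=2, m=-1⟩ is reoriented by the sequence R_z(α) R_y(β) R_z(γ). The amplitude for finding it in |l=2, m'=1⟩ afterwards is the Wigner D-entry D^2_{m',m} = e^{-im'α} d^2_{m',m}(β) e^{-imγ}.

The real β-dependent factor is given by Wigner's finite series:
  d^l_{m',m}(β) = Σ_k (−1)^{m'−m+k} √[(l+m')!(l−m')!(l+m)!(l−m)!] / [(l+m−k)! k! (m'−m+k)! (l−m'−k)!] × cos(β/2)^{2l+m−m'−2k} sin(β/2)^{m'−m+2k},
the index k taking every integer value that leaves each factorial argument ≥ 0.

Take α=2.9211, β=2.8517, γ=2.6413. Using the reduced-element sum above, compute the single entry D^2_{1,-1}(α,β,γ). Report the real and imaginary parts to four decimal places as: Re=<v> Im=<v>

Re=-0.8625 Im=0.2478

D^2_{1,-1}(2.9211,2.8517,2.6413) = e^{-i·1·2.9211}·d^2_{1,-1}(2.8517)·e^{-i·-1·2.6413}. Compute d first:
c=cos(2.8517/2)=0.144439, s=sin(2.8517/2)=0.989514; N=√[6·1·1·6]=6.000000
k: max(0,(-1)−(1))=0 … min(2+(-1),2−(1))=1
  k=0: (−1)^2·6.0000/(2)·0.1444^2·0.9895^2 = +0.061282
  k=1: (−1)^3·6.0000/(6)·0.1444^0·0.9895^4 = -0.958710
d^2_{1,-1}(2.8517) = +0.061282 -0.958710 = -0.897427
Attach z-rotation phases: D = e^{-i(1)(2.9211)}·(-0.897427)·e^{-i(-1)(2.6413)} = -0.862527+0.247837i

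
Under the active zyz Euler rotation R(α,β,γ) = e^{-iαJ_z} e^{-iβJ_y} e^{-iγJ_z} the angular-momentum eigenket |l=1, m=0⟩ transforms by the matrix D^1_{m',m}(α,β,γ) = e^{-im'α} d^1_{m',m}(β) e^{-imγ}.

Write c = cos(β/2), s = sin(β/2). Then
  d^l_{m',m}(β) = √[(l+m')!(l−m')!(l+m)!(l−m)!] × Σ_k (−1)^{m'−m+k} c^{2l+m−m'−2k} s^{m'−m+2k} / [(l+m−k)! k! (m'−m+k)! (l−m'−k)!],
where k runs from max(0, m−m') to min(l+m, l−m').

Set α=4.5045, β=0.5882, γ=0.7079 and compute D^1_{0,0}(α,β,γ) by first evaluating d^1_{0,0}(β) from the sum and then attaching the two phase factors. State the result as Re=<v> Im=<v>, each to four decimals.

Re=0.8319 Im=0.0000

First d^1_{0,0}(β=0.5882), then the phase factors e^{-i(0)α} and e^{-i(0)γ}:
c=cos(0.5882/2)=0.957063, s=sin(0.5882/2)=0.289879; N=√[1·1·1·1]=1.000000
k: max(0,(0)−(0))=0 … min(1+(0),1−(0))=1
  k=0: (−1)^0·1.0000/(1)·0.9571^2·0.2899^0 = +0.915970
  k=1: (−1)^1·1.0000/(1)·0.9571^0·0.2899^2 = -0.084030
d^1_{0,0}(0.5882) = +0.915970 -0.084030 = +0.831941
Phases: e^{-i·(0)·4.5045}=+1.000000+0.000000i, e^{-i·(0)·0.7079}=+1.000000+0.000000i ⇒ D=+0.831941+0.000000i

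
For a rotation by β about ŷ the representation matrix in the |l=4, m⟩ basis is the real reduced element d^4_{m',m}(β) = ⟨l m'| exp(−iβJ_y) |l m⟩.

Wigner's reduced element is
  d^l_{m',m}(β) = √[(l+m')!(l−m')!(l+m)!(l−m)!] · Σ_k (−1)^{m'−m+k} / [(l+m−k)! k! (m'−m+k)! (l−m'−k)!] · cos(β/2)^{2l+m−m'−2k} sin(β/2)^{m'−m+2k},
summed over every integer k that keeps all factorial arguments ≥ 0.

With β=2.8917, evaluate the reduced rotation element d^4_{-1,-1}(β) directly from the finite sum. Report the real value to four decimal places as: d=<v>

d=-0.1412

d^4_{-1,-1}(β=2.8917) via Wigner's sum:
Half-angle: c=0.124621, s=0.992204. N=√(6·120·6·120)=720.000000
Admissible k: 0..3 (factorial args all ≥0)
  k=0: (−1)^0·720.0000/(720)·0.1246^8·0.9922^0 = +0.000000
  k=1: (−1)^1·720.0000/(48)·0.1246^6·0.9922^2 = -0.000055
  k=2: (−1)^2·720.0000/(24)·0.1246^4·0.9922^4 = +0.007013
  k=3: (−1)^3·720.0000/(72)·0.1246^2·0.9922^6 = -0.148181
d^4_{-1,-1}(2.8917) = +0.000000 -0.000055 +0.007013 -0.148181 = -0.141223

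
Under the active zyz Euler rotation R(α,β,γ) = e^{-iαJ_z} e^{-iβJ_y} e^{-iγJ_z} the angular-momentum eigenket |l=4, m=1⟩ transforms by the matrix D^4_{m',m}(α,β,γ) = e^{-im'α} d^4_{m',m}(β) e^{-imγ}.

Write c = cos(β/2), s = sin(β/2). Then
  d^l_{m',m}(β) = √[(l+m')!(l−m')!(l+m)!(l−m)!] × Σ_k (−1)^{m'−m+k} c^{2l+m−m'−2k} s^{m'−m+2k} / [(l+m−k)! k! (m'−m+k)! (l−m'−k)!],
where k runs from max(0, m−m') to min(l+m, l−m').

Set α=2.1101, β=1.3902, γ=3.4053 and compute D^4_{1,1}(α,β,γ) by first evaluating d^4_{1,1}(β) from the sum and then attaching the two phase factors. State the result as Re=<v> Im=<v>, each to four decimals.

Split into d^4_{1,1}(β=1.3902) × two z-phases.
c=cos(1.3902/2)=0.767990, s=sin(1.3902/2)=0.640462; N=√[120·6·120·6]=720.000000
Admissible k: 0..3 (factorial args all ≥0)
  k=0: (−1)^0·720.0000/(720)·0.7680^8·0.6405^0 = +0.121016
  k=1: (−1)^1·720.0000/(48)·0.7680^6·0.6405^2 = -1.262439
  k=2: (−1)^2·720.0000/(24)·0.7680^4·0.6405^4 = +1.755969
  k=3: (−1)^3·720.0000/(72)·0.7680^2·0.6405^6 = -0.407073
d^4_{1,1}(1.3902) = +0.121016 -1.262439 +1.755969 -0.407073 = +0.207473
Phases: e^{-i·(1)·2.1101}=-0.513539-0.858066i, e^{-i·(1)·3.4053}=-0.965430+0.260662i ⇒ D=+0.149267+0.144099i

Re=0.1493 Im=0.1441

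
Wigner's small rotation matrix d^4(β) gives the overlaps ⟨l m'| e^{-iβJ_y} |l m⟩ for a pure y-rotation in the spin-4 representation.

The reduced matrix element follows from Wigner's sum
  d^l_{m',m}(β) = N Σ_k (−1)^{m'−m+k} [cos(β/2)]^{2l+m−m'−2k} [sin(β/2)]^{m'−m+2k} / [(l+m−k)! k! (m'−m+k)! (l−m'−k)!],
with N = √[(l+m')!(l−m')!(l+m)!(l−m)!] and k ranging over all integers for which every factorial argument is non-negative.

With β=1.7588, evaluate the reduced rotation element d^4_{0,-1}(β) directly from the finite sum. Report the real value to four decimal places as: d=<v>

d^4_{0,-1}(β=1.7588) via Wigner's sum:
With c≡cos(β/2)=0.637613 and s≡sin(β/2)=0.770356, N=[24·24·6·120]^{1/2}=643.987578
k∈{0,1,2,3} keeps every argument non-negative
  k=0: (−1)^1·643.9876/(144)·0.6376^7·0.7704^1 = -0.147608
  k=1: (−1)^2·643.9876/(24)·0.6376^5·0.7704^3 = +1.292793
  k=2: (−1)^3·643.9876/(24)·0.6376^3·0.7704^5 = -1.887110
  k=3: (−1)^4·643.9876/(144)·0.6376^1·0.7704^7 = +0.459108
d^4_{0,-1}(1.7588) = -0.147608 +1.292793 -1.887110 +0.459108 = -0.282818

d=-0.2828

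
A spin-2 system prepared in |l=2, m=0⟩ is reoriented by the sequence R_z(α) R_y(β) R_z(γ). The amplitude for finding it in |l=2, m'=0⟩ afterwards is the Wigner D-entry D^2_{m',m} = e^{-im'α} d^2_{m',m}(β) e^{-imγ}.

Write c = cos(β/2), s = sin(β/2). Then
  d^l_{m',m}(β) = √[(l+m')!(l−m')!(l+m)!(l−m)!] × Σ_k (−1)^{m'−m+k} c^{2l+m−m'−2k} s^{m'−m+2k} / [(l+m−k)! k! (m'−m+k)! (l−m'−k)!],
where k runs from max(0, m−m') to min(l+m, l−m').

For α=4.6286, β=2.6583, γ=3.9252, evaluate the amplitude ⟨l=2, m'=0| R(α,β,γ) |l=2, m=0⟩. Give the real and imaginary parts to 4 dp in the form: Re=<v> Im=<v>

First d^2_{0,0}(β=2.6583), then the phase factors e^{-i(0)α} and e^{-i(0)γ}:
With c≡cos(β/2)=0.239301 and s≡sin(β/2)=0.970945, N=[2·2·2·2]^{1/2}=4.000000
The bounds max(0,m−m')=0 and min(l+m,l−m')=2 give 3 terms
  k=0: (−1)^0·4.0000/(4)·0.2393^4·0.9709^0 = +0.003279
  k=1: (−1)^1·4.0000/(1)·0.2393^2·0.9709^2 = -0.215944
  k=2: (−1)^2·4.0000/(4)·0.2393^0·0.9709^4 = +0.888749
d^2_{0,0}(2.6583) = +0.003279 -0.215944 +0.888749 = +0.676085
Attach z-rotation phases: D = e^{-i(0)(4.6286)}·(+0.676085)·e^{-i(0)(3.9252)} = +0.676085+0.000000i

Re=0.6761 Im=0.0000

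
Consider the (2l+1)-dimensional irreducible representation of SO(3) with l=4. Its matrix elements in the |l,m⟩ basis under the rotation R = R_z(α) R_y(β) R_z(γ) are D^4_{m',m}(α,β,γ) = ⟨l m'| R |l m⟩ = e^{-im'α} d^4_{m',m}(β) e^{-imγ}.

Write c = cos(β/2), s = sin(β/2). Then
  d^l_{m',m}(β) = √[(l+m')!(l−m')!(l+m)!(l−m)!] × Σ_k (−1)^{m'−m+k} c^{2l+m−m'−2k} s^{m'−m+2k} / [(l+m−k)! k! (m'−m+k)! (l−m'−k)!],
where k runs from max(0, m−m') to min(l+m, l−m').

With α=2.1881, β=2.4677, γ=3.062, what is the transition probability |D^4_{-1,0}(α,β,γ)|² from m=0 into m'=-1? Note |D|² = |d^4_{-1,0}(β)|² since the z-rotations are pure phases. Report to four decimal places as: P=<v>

P=0.1206

D^4_{-1,0}(2.1881,2.4677,3.062) = e^{-i·-1·2.1881}·d^4_{-1,0}(2.4677)·e^{-i·0·3.062}. Compute d first:
Half-angle: c=0.330607, s=0.943769. N=√(6·120·24·24)=643.987578
The bounds max(0,m−m')=1 and min(l+m,l−m')=4 give 4 terms
  k=1: (−1)^0·643.9876/(144)·0.3306^7·0.9438^1 = +0.001822
  k=2: (−1)^1·643.9876/(24)·0.3306^5·0.9438^3 = -0.089088
  k=3: (−1)^2·643.9876/(24)·0.3306^3·0.9438^5 = +0.725987
  k=4: (−1)^3·643.9876/(144)·0.3306^1·0.9438^7 = -0.986019
d^4_{-1,0}(2.4677) = +0.001822 -0.089088 +0.725987 -0.986019 = -0.347299
|D^4_{-1,0}|² = |d^4_{-1,0}(β)|² = (-0.347299)² = 0.120616 (the z-rotation phases have unit modulus)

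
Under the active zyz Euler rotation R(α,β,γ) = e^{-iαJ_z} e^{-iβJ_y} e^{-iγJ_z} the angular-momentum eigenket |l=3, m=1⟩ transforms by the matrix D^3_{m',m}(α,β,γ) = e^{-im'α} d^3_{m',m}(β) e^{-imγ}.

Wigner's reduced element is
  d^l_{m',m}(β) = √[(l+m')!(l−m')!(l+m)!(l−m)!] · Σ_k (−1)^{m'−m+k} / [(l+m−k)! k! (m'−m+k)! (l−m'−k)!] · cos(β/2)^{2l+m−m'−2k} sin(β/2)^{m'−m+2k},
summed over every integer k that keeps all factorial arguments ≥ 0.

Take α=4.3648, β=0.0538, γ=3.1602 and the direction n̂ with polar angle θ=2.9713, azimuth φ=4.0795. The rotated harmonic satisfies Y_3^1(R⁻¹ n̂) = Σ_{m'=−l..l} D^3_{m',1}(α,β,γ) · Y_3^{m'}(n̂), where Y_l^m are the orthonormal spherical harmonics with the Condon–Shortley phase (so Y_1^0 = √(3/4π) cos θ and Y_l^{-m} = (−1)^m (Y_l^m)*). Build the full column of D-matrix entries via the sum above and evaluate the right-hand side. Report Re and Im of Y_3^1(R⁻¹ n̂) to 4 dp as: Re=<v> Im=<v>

Need the full column D^3_{m',1} for m'=−3..3 at α=4.3648, β=0.0538, γ=3.1602.
cos(β/2)=0.999638, sin(β/2)=0.026897
d^3_{-3,1}: single k=4 term ⇒ +0.000002;  D = -0.000002-0.000001i
d^3_{-2,1}: k∈[3..4] ⇒ +0.000123 -0.000000 = +0.000123;  D = +0.000093-0.000080i
d^3_{-1,1}: k∈[2..4] ⇒ +0.004334 -0.000004 +0.000000 = +0.004330;  D = +0.001550+0.004043i
d^3_{0,1}: k∈[1..3] ⇒ +0.093005 -0.000202 +0.000000 = +0.092803;  D = -0.092787+0.001727i
d^3_{1,1}: k∈[0..2] ⇒ +0.997831 -0.005779 +0.000003 = +0.992055;  D = +0.320513-0.938853i
d^3_{2,1}: k∈[0..1] ⇒ -0.084901 +0.000123 = -0.084778;  D = -0.066104-0.053082i
d^3_{3,1}: single k=0 term ⇒ +0.002798;  D = -0.002390+0.001454i
Y_3^{m'}(θ=2.9713,φ=4.0795) and Σ D·Y over m':
  (-0.0000-0.0000i)·(+0.0019+0.0007i)  (+0.0001-0.0001i)·(+0.0087+0.0276i)  (+0.0016+0.0040i)·(-0.1249+0.1703i)  (-0.0928+0.0017i)·(-0.6827+0.0000i)  (+0.3205-0.9389i)·(+0.1249+0.1703i)  (-0.0661-0.0531i)·(+0.0087-0.0276i)  (-0.0024+0.0015i)·(-0.0019+0.0007i)
Y_3^1(R⁻¹ n̂) = +0.260368-0.062763i

Re=0.2604 Im=-0.0628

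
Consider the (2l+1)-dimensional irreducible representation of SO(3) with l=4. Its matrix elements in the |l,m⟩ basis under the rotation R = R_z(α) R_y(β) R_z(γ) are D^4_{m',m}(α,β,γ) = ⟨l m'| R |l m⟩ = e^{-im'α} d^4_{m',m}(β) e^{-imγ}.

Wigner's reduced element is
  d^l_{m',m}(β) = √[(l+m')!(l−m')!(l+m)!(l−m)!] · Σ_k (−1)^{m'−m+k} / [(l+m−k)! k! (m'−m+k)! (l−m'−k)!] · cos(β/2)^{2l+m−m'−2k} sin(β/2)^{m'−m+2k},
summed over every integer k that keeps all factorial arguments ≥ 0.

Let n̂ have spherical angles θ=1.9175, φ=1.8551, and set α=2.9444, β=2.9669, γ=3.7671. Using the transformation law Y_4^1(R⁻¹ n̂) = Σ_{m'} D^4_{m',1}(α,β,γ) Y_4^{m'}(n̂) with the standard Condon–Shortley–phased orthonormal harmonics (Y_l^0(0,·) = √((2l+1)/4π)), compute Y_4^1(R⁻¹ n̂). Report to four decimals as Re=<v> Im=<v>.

Need the full column D^4_{m',1} for m'=−4..4 at α=2.9444, β=2.9669, γ=3.7671.
cos(β/2)=0.087235, sin(β/2)=0.996188
d^4_{-4,1}: single k=5 term ⇒ +0.004874;  D = -0.000760+0.004814i
d^4_{-3,1}: k∈[4..5] ⇒ +0.000754 -0.059034 = -0.058279;  D = -0.020187+0.054672i
d^4_{-2,1}: k∈[3..5] ⇒ +0.000071 -0.013816 +0.360344 = +0.346598;  D = -0.181429+0.295320i
d^4_{-1,1}: k∈[2..5] ⇒ +0.000004 -0.001711 +0.111564 -0.969906 = -0.860049;  D = -0.585043+0.630403i
d^4_{0,1}: k∈[1..4] ⇒ +0.000000 -0.000134 +0.017476 -0.379836 = -0.362493;  D = +0.293861-0.212243i
d^4_{1,1}: k∈[0..3] ⇒ +0.000000 -0.000007 +0.001711 -0.074376 = -0.072671;  D = -0.066107+0.030183i
d^4_{2,1}: k∈[0..2] ⇒ -0.000000 +0.000106 -0.009211 = -0.009105;  D = +0.008863-0.002086i
d^4_{3,1}: k∈[0..1] ⇒ +0.000003 -0.000754 = -0.000751;  D = -0.000751+0.000025i
d^4_{4,1}: single k=0 term ⇒ -0.000037;  D = +0.000037+0.000006i
Y_4^{m'}(θ=1.9175,φ=1.8551) and Σ D·Y over m':
  (-0.0008+0.0048i)·(+0.1455-0.3142i)  (-0.0202+0.0547i)·(-0.2665-0.2327i)  (-0.1814+0.2953i)·(+0.0478-0.0306i)  (-0.5850+0.6304i)·(-0.0929-0.3181i)  (+0.2939-0.2122i)·(+0.0003+0.0000i)  (-0.0661+0.0302i)·(+0.0929-0.3181i)  (+0.0089-0.0021i)·(+0.0478+0.0306i)  (-0.0008+0.0000i)·(+0.2665-0.2327i)  (+0.0000+0.0000i)·(+0.1455+0.3142i)
Y_4^1(R⁻¹ n̂) = +0.278580+0.162357i

Re=0.2786 Im=0.1624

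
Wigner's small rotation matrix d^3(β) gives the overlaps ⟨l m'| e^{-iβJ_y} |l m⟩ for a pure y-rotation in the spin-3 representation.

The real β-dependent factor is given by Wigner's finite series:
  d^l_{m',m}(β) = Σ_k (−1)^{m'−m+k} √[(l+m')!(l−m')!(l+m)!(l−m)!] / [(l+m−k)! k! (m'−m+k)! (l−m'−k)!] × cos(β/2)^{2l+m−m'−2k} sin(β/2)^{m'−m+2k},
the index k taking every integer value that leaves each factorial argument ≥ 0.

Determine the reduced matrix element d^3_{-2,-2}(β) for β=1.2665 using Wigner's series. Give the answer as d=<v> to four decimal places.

d=-0.4650

d^3_{-2,-2}(β=1.2665) via Wigner's sum:
c=cos(1.2665/2)=0.806109, s=sin(1.2665/2)=0.591768; N=√[1·120·1·120]=120.000000
k∈{0,1} keeps every argument non-negative
  k=0: (−1)^0·120.0000/(120)·0.8061^6·0.5918^0 = +0.274385
  k=1: (−1)^1·120.0000/(24)·0.8061^4·0.5918^2 = -0.739344
d^3_{-2,-2}(1.2665) = +0.274385 -0.739344 = -0.464959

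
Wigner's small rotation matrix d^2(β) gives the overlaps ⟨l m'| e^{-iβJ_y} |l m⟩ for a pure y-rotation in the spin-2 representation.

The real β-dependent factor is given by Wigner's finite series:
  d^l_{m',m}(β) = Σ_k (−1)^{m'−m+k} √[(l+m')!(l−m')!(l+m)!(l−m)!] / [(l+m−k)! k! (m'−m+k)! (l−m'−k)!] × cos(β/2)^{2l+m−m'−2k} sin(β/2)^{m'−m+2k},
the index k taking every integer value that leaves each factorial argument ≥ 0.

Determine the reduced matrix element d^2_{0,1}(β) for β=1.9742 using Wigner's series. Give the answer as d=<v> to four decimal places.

d^2_{0,1}(β=1.9742) via Wigner's sum:
c=cos(1.9742/2)=0.551112, s=sin(1.9742/2)=0.834431; N=√[2·2·6·1]=4.898979
The bounds max(0,m−m')=1 and min(l+m,l−m')=2 give 2 terms
  k=1: (−1)^0·4.8990/(2)·0.5511^3·0.8344^1 = +0.342126
  k=2: (−1)^1·4.8990/(2)·0.5511^1·0.8344^3 = -0.784309
d^2_{0,1}(1.9742) = +0.342126 -0.784309 = -0.442183

d=-0.4422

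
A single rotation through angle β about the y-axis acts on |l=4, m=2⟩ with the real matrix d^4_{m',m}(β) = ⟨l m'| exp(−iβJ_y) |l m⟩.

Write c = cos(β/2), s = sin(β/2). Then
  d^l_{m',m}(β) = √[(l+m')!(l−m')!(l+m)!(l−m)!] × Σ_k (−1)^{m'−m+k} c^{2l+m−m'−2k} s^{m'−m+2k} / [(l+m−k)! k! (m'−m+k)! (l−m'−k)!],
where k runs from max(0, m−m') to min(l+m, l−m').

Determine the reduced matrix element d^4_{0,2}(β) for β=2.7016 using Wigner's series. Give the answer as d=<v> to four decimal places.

d=0.3392

d^4_{0,2}(β=2.7016) via Wigner's sum:
c=cos(2.7016/2)=0.218226, s=sin(2.7016/2)=0.975898; N=√[24·24·720·2]=910.735966
Admissible k: 2..4 (factorial args all ≥0)
  k=2: (−1)^0·910.7360/(96)·0.2182^6·0.9759^2 = +0.000976
  k=3: (−1)^1·910.7360/(36)·0.2182^4·0.9759^4 = -0.052040
  k=4: (−1)^2·910.7360/(96)·0.2182^2·0.9759^6 = +0.390267
d^4_{0,2}(2.7016) = +0.000976 -0.052040 +0.390267 = +0.339203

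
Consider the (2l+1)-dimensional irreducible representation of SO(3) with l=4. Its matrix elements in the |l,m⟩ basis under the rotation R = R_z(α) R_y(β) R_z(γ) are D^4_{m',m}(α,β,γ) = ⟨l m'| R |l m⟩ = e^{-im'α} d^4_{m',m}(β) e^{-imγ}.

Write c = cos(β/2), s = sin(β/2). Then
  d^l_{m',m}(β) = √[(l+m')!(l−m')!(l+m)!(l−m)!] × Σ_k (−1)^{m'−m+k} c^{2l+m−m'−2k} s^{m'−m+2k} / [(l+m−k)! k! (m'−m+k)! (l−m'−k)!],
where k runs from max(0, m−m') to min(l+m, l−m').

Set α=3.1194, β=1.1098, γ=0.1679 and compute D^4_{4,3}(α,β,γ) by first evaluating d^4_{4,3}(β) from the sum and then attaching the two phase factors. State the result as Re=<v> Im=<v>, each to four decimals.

D^4_{4,3}(3.1194,1.1098,0.1679) = e^{-i·4·3.1194}·d^4_{4,3}(1.1098)·e^{-i·3·0.1679}. Compute d first:
c=cos(1.1098/2)=0.849953, s=sin(1.1098/2)=0.526858; N=√[40320·1·5040·1]=14255.272709
k∈{0} keeps every argument non-negative
  k=0: (−1)^1·14255.2727/(5040)·0.8500^7·0.5269^1 = -0.477533
d^4_{4,3}(1.1098) = -0.477533
Attach z-rotation phases: D = e^{-i(4)(3.1194)}·(-0.477533)·e^{-i(3)(0.1679)} = -0.437012+0.192506i

Re=-0.4370 Im=0.1925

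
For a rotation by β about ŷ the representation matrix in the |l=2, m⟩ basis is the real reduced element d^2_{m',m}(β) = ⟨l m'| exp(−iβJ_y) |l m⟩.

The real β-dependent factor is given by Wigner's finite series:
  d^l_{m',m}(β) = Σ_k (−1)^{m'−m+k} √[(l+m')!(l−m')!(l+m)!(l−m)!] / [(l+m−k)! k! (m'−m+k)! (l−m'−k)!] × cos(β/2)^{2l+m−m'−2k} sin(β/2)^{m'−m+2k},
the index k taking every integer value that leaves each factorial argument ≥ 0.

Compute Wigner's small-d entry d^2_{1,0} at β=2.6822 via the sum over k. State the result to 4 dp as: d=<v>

d=0.4868

d^2_{1,0}(β=2.6822) via Wigner's sum:
With c≡cos(β/2)=0.227682 and s≡sin(β/2)=0.973736, N=[6·1·2·2]^{1/2}=4.898979
The bounds max(0,m−m')=0 and min(l+m,l−m')=1 give 2 terms
  k=0: (−1)^1·4.8990/(2)·0.2277^3·0.9737^1 = -0.028152
  k=1: (−1)^2·4.8990/(2)·0.2277^1·0.9737^3 = +0.514905
d^2_{1,0}(2.6822) = -0.028152 +0.514905 = +0.486754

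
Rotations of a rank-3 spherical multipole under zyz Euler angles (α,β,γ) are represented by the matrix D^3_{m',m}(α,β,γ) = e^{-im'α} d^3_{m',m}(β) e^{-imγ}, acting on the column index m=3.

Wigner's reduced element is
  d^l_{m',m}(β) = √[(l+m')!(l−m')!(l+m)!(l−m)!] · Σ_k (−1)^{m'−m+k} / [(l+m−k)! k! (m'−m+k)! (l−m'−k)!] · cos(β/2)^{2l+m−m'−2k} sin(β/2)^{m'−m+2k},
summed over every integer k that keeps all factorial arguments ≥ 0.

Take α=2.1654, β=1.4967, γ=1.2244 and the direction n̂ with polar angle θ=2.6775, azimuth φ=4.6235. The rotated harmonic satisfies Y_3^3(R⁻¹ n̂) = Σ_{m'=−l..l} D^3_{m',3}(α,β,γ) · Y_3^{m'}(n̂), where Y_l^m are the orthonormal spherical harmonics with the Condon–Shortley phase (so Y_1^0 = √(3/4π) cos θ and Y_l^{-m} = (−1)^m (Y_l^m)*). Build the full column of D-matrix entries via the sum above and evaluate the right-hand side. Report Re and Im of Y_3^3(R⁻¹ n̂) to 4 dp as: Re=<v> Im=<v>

Need the full column D^3_{m',3} for m'=−3..3 at α=2.1654, β=1.4967, γ=1.2244.
cos(β/2)=0.732813, sin(β/2)=0.680431
d^3_{-3,3}: single k=6 term ⇒ +0.099244;  D = -0.094249+0.031086i
d^3_{-2,3}: single k=5 term ⇒ +0.261811;  D = +0.207213+0.160024i
d^3_{-1,3}: single k=4 term ⇒ +0.445827;  D = +0.028067-0.444943i
d^3_{0,3}: single k=3 term ⇒ +0.554428;  D = -0.477913+0.281050i
d^3_{1,3}: single k=2 term ⇒ +0.517112;  D = +0.466843+0.222401i
d^3_{2,3}: single k=1 term ⇒ +0.352228;  D = -0.052643-0.348272i
d^3_{3,3}: single k=0 term ⇒ +0.154867;  D = -0.113880+0.104952i
Y_3^{m'}(θ=2.6775,φ=4.6235) and Σ D·Y over m':
  (-0.0942+0.0311i)·(+0.0099-0.0361i)  (+0.2072+0.1600i)·(+0.1802+0.0324i)  (+0.0281-0.4449i)·(-0.0385+0.4320i)  (-0.4779+0.2811i)·(-0.3331+0.0000i)  (+0.4668+0.2224i)·(+0.0385+0.4320i)  (-0.0526-0.3483i)·(+0.1802-0.0324i)  (-0.1139+0.1050i)·(-0.0099-0.0361i)
Y_3^3(R⁻¹ n̂) = +0.288733+0.127151i

Re=0.2887 Im=0.1272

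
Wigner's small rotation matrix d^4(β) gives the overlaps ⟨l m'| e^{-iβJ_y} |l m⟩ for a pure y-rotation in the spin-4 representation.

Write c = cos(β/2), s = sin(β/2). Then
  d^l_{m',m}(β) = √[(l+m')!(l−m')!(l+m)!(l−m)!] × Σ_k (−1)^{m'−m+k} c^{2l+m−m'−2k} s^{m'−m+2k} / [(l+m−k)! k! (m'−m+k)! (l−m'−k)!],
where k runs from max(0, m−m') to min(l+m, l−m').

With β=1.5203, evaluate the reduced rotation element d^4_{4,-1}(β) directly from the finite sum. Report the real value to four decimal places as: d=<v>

d=-0.4424

d^4_{4,-1}(β=1.5203) via Wigner's sum:
Half-angle: c=0.724733, s=0.689030. N=√(40320·1·6·120)=5387.986637
Admissible k: 0..0 (factorial args all ≥0)
  k=0: (−1)^5·5387.9866/(720)·0.7247^3·0.6890^5 = -0.442404
d^4_{4,-1}(1.5203) = -0.442404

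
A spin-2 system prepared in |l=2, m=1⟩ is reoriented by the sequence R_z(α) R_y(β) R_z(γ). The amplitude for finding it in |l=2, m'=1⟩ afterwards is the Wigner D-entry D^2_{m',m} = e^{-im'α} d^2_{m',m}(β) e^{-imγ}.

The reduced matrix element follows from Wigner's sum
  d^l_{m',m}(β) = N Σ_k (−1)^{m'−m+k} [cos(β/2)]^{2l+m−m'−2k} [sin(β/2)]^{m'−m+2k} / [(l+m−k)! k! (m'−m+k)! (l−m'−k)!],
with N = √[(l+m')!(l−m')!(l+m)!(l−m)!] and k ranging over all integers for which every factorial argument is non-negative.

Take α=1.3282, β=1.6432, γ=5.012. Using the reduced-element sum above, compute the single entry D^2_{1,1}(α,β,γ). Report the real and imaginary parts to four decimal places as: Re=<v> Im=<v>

Re=-0.5301 Im=0.0303

Split into d^2_{1,1}(β=1.6432) × two z-phases.
c=cos(1.6432/2)=0.681051, s=sin(1.6432/2)=0.732236; N=√[6·1·6·1]=6.000000
Admissible k: 0..1 (factorial args all ≥0)
  k=0: (−1)^0·6.0000/(6)·0.6811^4·0.7322^0 = +0.215138
  k=1: (−1)^1·6.0000/(2)·0.6811^2·0.7322^2 = -0.746075
d^2_{1,1}(1.6432) = +0.215138 -0.746075 = -0.530937
Attach z-rotation phases: D = e^{-i(1)(1.3282)}·(-0.530937)·e^{-i(1)(5.012)} = -0.530074+0.030255i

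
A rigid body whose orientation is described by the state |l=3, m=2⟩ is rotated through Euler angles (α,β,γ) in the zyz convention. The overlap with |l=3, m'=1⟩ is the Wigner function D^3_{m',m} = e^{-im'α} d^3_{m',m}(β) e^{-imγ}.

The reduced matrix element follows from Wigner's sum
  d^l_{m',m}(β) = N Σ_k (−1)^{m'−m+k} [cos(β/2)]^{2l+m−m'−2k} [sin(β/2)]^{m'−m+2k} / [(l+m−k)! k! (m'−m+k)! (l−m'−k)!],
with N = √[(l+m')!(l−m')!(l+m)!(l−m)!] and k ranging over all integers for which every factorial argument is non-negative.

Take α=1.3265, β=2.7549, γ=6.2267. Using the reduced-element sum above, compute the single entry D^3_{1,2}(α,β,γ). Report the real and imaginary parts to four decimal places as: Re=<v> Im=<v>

Re=-0.0145 Im=0.0390

Split into d^3_{1,2}(β=2.7549) × two z-phases.
Half-angle: c=0.192144, s=0.981367. N=√(24·2·120·1)=75.894664
Admissible k: 1..2 (factorial args all ≥0)
  k=1: (−1)^0·75.8947/(24)·0.1921^5·0.9814^1 = +0.000813
  k=2: (−1)^1·75.8947/(12)·0.1921^3·0.9814^3 = -0.042404
d^3_{1,2}(2.7549) = +0.000813 -0.042404 = -0.041591
Phases: e^{-i·(1)·1.3265}=+0.241874-0.970308i, e^{-i·(2)·6.2267}=+0.993626+0.112730i ⇒ D=-0.014545+0.038965i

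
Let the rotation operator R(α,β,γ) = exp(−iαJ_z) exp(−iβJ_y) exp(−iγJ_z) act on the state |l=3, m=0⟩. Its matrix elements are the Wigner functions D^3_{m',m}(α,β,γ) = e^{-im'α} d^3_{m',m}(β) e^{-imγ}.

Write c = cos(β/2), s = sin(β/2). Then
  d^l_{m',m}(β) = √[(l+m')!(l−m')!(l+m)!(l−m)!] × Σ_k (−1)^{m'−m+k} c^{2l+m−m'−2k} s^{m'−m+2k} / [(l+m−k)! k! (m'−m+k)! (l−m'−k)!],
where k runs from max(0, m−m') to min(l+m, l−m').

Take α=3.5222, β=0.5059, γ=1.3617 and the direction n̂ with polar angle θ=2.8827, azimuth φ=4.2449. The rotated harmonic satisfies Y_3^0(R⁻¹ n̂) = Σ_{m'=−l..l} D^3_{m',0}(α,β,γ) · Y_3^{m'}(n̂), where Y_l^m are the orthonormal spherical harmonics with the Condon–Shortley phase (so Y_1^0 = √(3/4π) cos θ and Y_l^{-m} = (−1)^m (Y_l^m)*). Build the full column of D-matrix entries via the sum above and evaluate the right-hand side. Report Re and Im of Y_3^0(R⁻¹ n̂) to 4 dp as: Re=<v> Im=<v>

Need the full column D^3_{m',0} for m'=−3..3 at α=3.5222, β=0.5059, γ=1.3617.
cos(β/2)=0.968178, sin(β/2)=0.250261
d^3_{-3,0}: single k=3 term ⇒ +0.063615;  D = -0.026460-0.057851i
d^3_{-2,0}: k∈[2..3] ⇒ +0.301418 -0.020139 = +0.281279;  D = +0.203645+0.194026i
d^3_{-1,0}: k∈[1..3] ⇒ +0.737498 -0.147829 +0.003292 = +0.592962;  D = -0.550529-0.220276i
d^3_{0,0}: k∈[0..3] ⇒ +0.823630 -0.495280 +0.033092 -0.000246 = +0.361197;  D = +0.361197+0.000000i
d^3_{1,0}: k∈[0..2] ⇒ -0.737498 +0.147829 -0.003292 = -0.592962;  D = +0.550529-0.220276i
d^3_{2,0}: k∈[0..1] ⇒ +0.301418 -0.020139 = +0.281279;  D = +0.203645-0.194026i
d^3_{3,0}: single k=0 term ⇒ -0.063615;  D = +0.026460-0.057851i
Y_3^{m'}(θ=2.8827,φ=4.2449) and Σ D·Y over m':
  (-0.0265-0.0579i)·(+0.0069-0.0012i)  (+0.2036+0.1940i)·(+0.0385+0.0521i)  (-0.5505-0.2203i)·(-0.1369+0.2712i)  (+0.3612+0.0000i)·(-0.6033+0.0000i)  (+0.5505-0.2203i)·(+0.1369+0.2712i)  (+0.2036-0.1940i)·(+0.0385-0.0521i)  (+0.0265-0.0579i)·(-0.0069-0.0012i)
Y_3^0(R⁻¹ n̂) = +0.047300-0.000000i

Re=0.0473 Im=0.0000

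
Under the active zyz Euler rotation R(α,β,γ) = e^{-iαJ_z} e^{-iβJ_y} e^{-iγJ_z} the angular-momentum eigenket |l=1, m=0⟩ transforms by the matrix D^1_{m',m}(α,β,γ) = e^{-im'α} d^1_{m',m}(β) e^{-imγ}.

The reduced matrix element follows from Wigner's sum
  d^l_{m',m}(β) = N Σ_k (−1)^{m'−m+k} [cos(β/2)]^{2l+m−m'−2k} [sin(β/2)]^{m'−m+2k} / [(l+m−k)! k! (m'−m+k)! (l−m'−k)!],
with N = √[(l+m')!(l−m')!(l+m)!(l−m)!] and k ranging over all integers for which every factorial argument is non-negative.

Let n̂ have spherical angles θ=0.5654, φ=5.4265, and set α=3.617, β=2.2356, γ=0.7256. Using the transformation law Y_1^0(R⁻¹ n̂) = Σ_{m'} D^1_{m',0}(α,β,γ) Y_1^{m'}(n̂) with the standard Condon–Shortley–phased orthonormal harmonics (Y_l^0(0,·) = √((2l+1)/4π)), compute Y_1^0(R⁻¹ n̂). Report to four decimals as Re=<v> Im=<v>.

Re=-0.3032 Im=0.0000

Need the full column D^1_{m',0} for m'=−1..1 at α=3.617, β=2.2356, γ=0.7256.
cos(β/2)=0.437662, sin(β/2)=0.899140
d^1_{-1,0}: single k=1 term ⇒ +0.556520;  D = -0.494805-0.254720i
d^1_{0,0}: k∈[0..1] ⇒ +0.191548 -0.808452 = -0.616905;  D = -0.616905+0.000000i
d^1_{1,0}: single k=0 term ⇒ -0.556520;  D = +0.494805-0.254720i
Y_1^{m'}(θ=0.5654,φ=5.4265) and Σ D·Y over m':
  (-0.4948-0.2547i)·(+0.1212+0.1399i)  (-0.6169+0.0000i)·(+0.4126+0.0000i)  (+0.4948-0.2547i)·(-0.1212+0.1399i)
Y_1^0(R⁻¹ n̂) = -0.303225+0.000000i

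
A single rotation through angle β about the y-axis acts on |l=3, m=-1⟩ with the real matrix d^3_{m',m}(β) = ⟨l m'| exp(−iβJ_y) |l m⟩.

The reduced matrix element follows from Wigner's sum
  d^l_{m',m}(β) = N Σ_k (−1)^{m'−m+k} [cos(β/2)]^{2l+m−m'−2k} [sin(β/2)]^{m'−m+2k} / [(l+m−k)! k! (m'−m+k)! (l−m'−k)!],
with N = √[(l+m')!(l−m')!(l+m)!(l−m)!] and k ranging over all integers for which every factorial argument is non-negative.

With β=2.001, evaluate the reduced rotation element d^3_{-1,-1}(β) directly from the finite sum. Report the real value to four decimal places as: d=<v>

d^3_{-1,-1}(β=2.001) via Wigner's sum:
With c≡cos(β/2)=0.539882 and s≡sin(β/2)=0.841741, N=[2·24·2·24]^{1/2}=48.000000
The bounds max(0,m−m')=0 and min(l+m,l−m')=2 give 3 terms
  k=0: (−1)^0·48.0000/(48)·0.5399^6·0.8417^0 = +0.024762
  k=1: (−1)^1·48.0000/(6)·0.5399^4·0.8417^2 = -0.481549
  k=2: (−1)^2·48.0000/(8)·0.5399^2·0.8417^4 = +0.877935
d^3_{-1,-1}(2.001) = +0.024762 -0.481549 +0.877935 = +0.421148

d=0.4211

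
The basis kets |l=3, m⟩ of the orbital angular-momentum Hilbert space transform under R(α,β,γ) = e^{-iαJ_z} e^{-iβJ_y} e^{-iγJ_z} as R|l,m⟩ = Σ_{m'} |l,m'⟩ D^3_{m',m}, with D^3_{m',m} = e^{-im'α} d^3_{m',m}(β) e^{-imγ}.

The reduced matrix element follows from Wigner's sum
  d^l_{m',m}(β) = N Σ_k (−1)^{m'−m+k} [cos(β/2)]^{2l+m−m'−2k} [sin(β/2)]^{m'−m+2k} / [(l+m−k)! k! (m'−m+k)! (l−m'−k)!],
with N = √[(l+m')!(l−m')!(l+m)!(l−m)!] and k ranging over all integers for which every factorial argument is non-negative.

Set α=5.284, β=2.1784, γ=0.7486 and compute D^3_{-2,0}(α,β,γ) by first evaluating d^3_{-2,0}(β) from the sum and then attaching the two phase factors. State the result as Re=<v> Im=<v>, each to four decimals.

D^3_{-2,0}(5.284,2.1784,0.7486) = e^{-i·-2·5.284}·d^3_{-2,0}(2.1784)·e^{-i·0·0.7486}. Compute d first:
c=cos(2.1784/2)=0.463195, s=sin(2.1784/2)=0.886257; N=√[1·120·6·6]=65.726707
The bounds max(0,m−m')=2 and min(l+m,l−m')=3 give 2 terms
  k=2: (−1)^0·65.7267/(12)·0.4632^4·0.8863^2 = +0.198031
  k=3: (−1)^1·65.7267/(12)·0.4632^2·0.8863^4 = -0.724979
d^3_{-2,0}(2.1784) = +0.198031 -0.724979 = -0.526948
D = (-0.414665-0.909974i)·(-0.526948)·(+1.000000+0.000000i) = +0.218507+0.479509i

Re=0.2185 Im=0.4795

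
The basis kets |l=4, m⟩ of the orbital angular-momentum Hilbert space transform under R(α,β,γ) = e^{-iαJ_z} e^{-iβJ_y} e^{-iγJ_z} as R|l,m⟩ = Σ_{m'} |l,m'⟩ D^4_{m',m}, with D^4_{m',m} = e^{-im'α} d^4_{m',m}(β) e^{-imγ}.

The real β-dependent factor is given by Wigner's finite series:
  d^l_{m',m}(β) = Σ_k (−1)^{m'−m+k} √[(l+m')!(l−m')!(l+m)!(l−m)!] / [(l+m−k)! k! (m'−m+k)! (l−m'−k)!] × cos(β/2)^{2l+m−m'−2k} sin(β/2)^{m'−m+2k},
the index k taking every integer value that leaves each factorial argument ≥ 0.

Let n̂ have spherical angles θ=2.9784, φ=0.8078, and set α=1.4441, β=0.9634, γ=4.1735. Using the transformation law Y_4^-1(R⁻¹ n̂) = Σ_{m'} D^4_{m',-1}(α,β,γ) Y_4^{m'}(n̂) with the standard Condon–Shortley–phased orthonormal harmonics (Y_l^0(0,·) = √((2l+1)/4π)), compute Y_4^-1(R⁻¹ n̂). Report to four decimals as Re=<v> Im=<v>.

Need the full column D^4_{m',-1} for m'=−4..4 at α=1.4441, β=0.9634, γ=4.1735.
cos(β/2)=0.886209, sin(β/2)=0.463286
d^4_{-4,-1}: single k=3 term ⇒ +0.406745;  D = -0.351942-0.203909i
d^4_{-3,-1}: k∈[2..3] ⇒ +0.825249 -0.375890 = +0.449359;  D = -0.272596+0.357232i
d^4_{-2,-1}: k∈[1..3] ⇒ +0.843796 -1.153014 +0.210073 = -0.099145;  D = -0.070587-0.069622i
d^4_{-1,-1}: k∈[0..3] ⇒ +0.380441 -1.559575 +0.852439 -0.077655 = -0.404349;  D = -0.318043+0.249694i
d^4_{0,-1}: k∈[0..3] ⇒ -0.889439 +1.458461 -0.398586 +0.018155 = +0.188591;  D = -0.096781-0.161863i
d^4_{1,-1}: k∈[0..3] ⇒ +1.039716 -0.852439 +0.116482 -0.002122 = +0.301638;  D = -0.276374+0.120842i
d^4_{2,-1}: k∈[0..2] ⇒ -0.768676 +0.315110 -0.017223 = -0.470790;  D = -0.132590-0.451733i
d^4_{3,-1}: k∈[0..1] ⇒ +0.375890 -0.061637 = +0.314254;  D = +0.310300-0.049694i
d^4_{4,-1}: single k=0 term ⇒ -0.111160;  D = +0.003568+0.111103i
Y_4^{m'}(θ=2.9784,φ=0.8078) and Σ D·Y over m':
  (-0.3519-0.2039i)·(-0.0003+0.0000i)  (-0.2726+0.3572i)·(+0.0040+0.0035i)  (-0.0706-0.0696i)·(-0.0023-0.0513i)  (-0.3180+0.2497i)·(-0.2000+0.2091i)  (-0.0968-0.1619i)·(+0.7372+0.0000i)  (-0.2764+0.1208i)·(+0.2000+0.2091i)  (-0.1326-0.4517i)·(-0.0023+0.0513i)  (+0.3103-0.0497i)·(-0.0040+0.0035i)  (+0.0036+0.1111i)·(-0.0003-0.0000i)
Y_4^-1(R⁻¹ n̂) = -0.123715-0.269608i

Re=-0.1237 Im=-0.2696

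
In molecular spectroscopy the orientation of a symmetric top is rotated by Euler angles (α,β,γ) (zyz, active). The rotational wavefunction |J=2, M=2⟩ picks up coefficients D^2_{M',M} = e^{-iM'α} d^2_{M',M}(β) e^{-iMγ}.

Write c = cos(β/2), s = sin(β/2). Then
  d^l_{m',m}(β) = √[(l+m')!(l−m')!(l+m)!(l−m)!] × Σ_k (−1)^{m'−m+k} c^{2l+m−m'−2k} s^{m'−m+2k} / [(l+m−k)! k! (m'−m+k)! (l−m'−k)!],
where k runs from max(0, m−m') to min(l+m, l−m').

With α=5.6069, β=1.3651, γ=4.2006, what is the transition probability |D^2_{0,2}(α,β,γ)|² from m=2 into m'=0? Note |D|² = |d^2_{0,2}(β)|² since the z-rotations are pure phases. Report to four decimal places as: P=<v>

P=0.3444

Split into d^2_{0,2}(β=1.3651) × two z-phases.
Half-angle: c=0.775967, s=0.630774. N=√(2·2·24·1)=9.797959
k: max(0,(2)−(0))=2 … min(2+(2),2−(0))=2
  k=2: (−1)^0·9.7980/(4)·0.7760^2·0.6308^2 = +0.586826
d^2_{0,2}(1.3651) = +0.586826
|D^2_{0,2}|² = |d^2_{0,2}(β)|² = (+0.586826)² = 0.344364 (the z-rotation phases have unit modulus)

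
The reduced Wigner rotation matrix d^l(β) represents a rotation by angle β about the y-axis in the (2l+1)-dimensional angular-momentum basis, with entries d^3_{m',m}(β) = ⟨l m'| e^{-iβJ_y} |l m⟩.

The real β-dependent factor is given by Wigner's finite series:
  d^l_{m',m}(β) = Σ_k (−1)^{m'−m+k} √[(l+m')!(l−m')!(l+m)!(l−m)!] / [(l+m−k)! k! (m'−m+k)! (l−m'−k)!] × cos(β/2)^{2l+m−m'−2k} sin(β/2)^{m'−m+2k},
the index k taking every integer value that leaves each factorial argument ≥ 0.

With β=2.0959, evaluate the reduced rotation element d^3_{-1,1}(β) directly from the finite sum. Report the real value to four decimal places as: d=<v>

d^3_{-1,1}(β=2.0959) via Wigner's sum:
With c≡cos(β/2)=0.499348 and s≡sin(β/2)=0.866401, N=[2·24·24·2]^{1/2}=48.000000
The bounds max(0,m−m')=2 and min(l+m,l−m')=4 give 3 terms
  k=2: (−1)^0·48.0000/(8)·0.4993^4·0.8664^2 = +0.280029
  k=3: (−1)^1·48.0000/(6)·0.4993^2·0.8664^4 = -1.124019
  k=4: (−1)^2·48.0000/(48)·0.4993^0·0.8664^6 = +0.422975
d^3_{-1,1}(2.0959) = +0.280029 -1.124019 +0.422975 = -0.421014

d=-0.4210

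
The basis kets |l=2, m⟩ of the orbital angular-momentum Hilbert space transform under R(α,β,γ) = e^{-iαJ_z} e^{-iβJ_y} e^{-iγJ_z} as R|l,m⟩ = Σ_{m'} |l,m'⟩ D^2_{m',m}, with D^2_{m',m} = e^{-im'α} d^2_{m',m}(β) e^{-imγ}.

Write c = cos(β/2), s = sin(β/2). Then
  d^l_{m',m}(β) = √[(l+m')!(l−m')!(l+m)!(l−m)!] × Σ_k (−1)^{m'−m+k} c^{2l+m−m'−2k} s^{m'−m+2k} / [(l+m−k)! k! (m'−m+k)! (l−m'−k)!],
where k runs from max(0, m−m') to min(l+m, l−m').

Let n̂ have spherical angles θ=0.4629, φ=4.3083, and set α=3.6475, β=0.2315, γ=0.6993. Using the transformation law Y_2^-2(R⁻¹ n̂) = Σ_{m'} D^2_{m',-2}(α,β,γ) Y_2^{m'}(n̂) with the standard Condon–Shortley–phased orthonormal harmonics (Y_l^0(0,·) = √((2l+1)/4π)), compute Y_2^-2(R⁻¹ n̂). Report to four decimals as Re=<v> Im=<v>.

Re=0.0250 Im=-0.0264

Need the full column D^2_{m',-2} for m'=−2..2 at α=3.6475, β=0.2315, γ=0.6993.
cos(β/2)=0.993308, sin(β/2)=0.115492
d^2_{-2,-2}: single k=0 term ⇒ +0.973501;  D = -0.724663+0.650052i
d^2_{-1,-2}: single k=0 term ⇒ -0.226377;  D = -0.074150+0.213889i
d^2_{0,-2}: single k=0 term ⇒ +0.032236;  D = +0.005524+0.031760i
d^2_{1,-2}: single k=0 term ⇒ -0.003060;  D = +0.001920+0.002383i
d^2_{2,-2}: single k=0 term ⇒ +0.000178;  D = +0.000165+0.000067i
Y_2^{m'}(θ=0.4629,φ=4.3083) and Σ D·Y over m':
  (-0.7247+0.6501i)·(-0.0532-0.0557i)  (-0.0742+0.2139i)·(-0.1214+0.2838i)  (+0.0055+0.0318i)·(+0.4421+0.0000i)  (+0.0019+0.0024i)·(+0.1214+0.2838i)  (+0.0002+0.0001i)·(-0.0532+0.0557i)
Y_2^-2(R⁻¹ n̂) = +0.025042-0.026354i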